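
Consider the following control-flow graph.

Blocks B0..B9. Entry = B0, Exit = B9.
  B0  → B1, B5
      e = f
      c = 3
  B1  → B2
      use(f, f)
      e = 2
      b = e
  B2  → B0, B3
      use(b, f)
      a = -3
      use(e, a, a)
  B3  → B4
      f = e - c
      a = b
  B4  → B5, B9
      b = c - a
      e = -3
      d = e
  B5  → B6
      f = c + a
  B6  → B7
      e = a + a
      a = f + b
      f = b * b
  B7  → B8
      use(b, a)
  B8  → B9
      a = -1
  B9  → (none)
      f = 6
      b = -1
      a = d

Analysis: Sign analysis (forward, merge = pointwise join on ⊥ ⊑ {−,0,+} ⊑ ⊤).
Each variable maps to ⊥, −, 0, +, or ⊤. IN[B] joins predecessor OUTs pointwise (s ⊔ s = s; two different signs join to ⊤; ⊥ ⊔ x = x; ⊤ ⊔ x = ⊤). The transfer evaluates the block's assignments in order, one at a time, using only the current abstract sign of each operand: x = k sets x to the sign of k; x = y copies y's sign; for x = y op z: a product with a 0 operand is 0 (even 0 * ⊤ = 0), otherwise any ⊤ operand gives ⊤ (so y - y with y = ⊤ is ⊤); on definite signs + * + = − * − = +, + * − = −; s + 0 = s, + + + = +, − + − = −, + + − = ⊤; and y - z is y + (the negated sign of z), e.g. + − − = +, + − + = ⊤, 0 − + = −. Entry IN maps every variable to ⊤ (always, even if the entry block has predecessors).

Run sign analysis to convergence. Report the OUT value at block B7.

Answer: {a: ⊤, b: ⊤, c: +, d: ⊤, e: ⊤, f: ⊤}

Trace:
Converged values:
  B0: | IN=(all ⊤) | OUT={c:+; rest ⊤}
  B1: | IN={c:+; rest ⊤} | OUT={b:+, c:+, e:+; rest ⊤}
  B2: | IN={b:+, c:+, e:+; rest ⊤} | OUT={a:-, b:+, c:+, e:+; rest ⊤}
  B3: | IN={a:-, b:+, c:+, e:+; rest ⊤} | OUT={a:+, b:+, c:+, e:+; rest ⊤}
  B4: | IN={a:+, b:+, c:+, e:+; rest ⊤} | OUT={a:+, c:+, d:-, e:-; rest ⊤}
  B5: | IN={c:+; rest ⊤} | OUT={c:+; rest ⊤}
  B6: | IN={c:+; rest ⊤} | OUT={c:+; rest ⊤}
  B7: | IN={c:+; rest ⊤} | OUT={c:+; rest ⊤}
  B8: | IN={c:+; rest ⊤} | OUT={a:-, c:+; rest ⊤}
  B9: | IN={c:+; rest ⊤} | OUT={b:-, c:+, f:+; rest ⊤}

Merge at B7: IN[B7] = OUT[B6] = {a: ⊤, b: ⊤, c: +, d: ⊤, e: ⊤, f: ⊤}
Applying B7's transfer function to that IN value gives OUT[B7] (row B7 above).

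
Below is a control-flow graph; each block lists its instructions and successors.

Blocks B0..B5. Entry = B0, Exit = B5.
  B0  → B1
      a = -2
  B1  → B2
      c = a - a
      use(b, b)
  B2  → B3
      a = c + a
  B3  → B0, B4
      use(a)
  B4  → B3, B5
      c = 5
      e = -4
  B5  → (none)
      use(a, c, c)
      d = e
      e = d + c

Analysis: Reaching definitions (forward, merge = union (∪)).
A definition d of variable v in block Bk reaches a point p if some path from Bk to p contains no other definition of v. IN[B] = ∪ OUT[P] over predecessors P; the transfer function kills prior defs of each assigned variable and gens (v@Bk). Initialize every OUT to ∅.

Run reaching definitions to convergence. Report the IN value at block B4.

Answer: {a@B2, c@B1, c@B4, e@B4}

Derivation:
Fixpoint table:
  B0: | IN={a@B2, c@B1, c@B4, e@B4} | OUT={a@B0, c@B1, c@B4, e@B4}
  B1: | IN={a@B0, c@B1, c@B4, e@B4} | OUT={a@B0, c@B1, e@B4}
  B2: | IN={a@B0, c@B1, e@B4} | OUT={a@B2, c@B1, e@B4}
  B3: | IN={a@B2, c@B1, c@B4, e@B4} | OUT={a@B2, c@B1, c@B4, e@B4}
  B4: | IN={a@B2, c@B1, c@B4, e@B4} | OUT={a@B2, c@B4, e@B4}
  B5: | IN={a@B2, c@B4, e@B4} | OUT={a@B2, c@B4, d@B5, e@B5}

Merge at B4: IN[B4] = OUT[B3] = {a@B2, c@B1, c@B4, e@B4}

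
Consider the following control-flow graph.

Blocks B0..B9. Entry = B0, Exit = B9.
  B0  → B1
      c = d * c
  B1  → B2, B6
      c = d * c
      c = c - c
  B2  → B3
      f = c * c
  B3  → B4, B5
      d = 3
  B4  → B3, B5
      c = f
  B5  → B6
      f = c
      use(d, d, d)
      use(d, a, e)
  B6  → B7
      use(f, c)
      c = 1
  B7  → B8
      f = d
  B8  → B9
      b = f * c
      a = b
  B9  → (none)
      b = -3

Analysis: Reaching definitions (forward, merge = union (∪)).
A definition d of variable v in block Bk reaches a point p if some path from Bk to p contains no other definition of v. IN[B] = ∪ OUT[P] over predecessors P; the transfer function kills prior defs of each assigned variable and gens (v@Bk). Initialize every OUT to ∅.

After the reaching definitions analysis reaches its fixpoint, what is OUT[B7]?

Answer: {c@B6, d@B3, f@B7}

Trace:
Converged values:
  B0: | IN={} | OUT={c@B0}
  B1: | IN={c@B0} | OUT={c@B1}
  B2: | IN={c@B1} | OUT={c@B1, f@B2}
  B3: | IN={c@B1, c@B4, d@B3, f@B2} | OUT={c@B1, c@B4, d@B3, f@B2}
  B4: | IN={c@B1, c@B4, d@B3, f@B2} | OUT={c@B4, d@B3, f@B2}
  B5: | IN={c@B1, c@B4, d@B3, f@B2} | OUT={c@B1, c@B4, d@B3, f@B5}
  B6: | IN={c@B1, c@B4, d@B3, f@B5} | OUT={c@B6, d@B3, f@B5}
  B7: | IN={c@B6, d@B3, f@B5} | OUT={c@B6, d@B3, f@B7}
  B8: | IN={c@B6, d@B3, f@B7} | OUT={a@B8, b@B8, c@B6, d@B3, f@B7}
  B9: | IN={a@B8, b@B8, c@B6, d@B3, f@B7} | OUT={a@B8, b@B9, c@B6, d@B3, f@B7}

Merge at B7: IN[B7] = OUT[B6] = {c@B6, d@B3, f@B5}
Applying B7's transfer function to that IN value gives OUT[B7] (row B7 above).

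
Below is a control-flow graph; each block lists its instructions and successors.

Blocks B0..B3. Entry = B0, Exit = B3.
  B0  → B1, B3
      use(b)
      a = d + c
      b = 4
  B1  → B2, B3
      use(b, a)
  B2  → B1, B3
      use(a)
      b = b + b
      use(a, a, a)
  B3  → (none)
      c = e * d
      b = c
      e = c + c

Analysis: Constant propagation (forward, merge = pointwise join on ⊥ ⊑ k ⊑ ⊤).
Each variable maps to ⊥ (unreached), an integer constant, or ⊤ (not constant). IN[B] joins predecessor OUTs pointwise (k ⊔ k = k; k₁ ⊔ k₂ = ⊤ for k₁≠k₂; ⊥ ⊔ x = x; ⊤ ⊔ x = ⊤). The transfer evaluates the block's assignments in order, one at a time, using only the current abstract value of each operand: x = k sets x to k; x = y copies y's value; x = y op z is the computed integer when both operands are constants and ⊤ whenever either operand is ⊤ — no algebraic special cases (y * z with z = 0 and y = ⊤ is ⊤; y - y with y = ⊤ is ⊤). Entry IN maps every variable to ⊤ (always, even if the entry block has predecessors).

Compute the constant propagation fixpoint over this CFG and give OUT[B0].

Answer: {a: ⊤, b: 4, c: ⊤, d: ⊤, e: ⊤, f: ⊤}

Derivation:
Fixpoint table:
  B0:  IN=(all ⊤)  OUT={b:4; rest ⊤}
  B1:  IN=(all ⊤)  OUT=(all ⊤)
  B2:  IN=(all ⊤)  OUT=(all ⊤)
  B3:  IN=(all ⊤)  OUT=(all ⊤)

B0 is the boundary node: IN[B0] = {a: ⊤, b: ⊤, c: ⊤, d: ⊤, e: ⊤, f: ⊤}
Applying B0's transfer function to that IN value gives OUT[B0] (row B0 above).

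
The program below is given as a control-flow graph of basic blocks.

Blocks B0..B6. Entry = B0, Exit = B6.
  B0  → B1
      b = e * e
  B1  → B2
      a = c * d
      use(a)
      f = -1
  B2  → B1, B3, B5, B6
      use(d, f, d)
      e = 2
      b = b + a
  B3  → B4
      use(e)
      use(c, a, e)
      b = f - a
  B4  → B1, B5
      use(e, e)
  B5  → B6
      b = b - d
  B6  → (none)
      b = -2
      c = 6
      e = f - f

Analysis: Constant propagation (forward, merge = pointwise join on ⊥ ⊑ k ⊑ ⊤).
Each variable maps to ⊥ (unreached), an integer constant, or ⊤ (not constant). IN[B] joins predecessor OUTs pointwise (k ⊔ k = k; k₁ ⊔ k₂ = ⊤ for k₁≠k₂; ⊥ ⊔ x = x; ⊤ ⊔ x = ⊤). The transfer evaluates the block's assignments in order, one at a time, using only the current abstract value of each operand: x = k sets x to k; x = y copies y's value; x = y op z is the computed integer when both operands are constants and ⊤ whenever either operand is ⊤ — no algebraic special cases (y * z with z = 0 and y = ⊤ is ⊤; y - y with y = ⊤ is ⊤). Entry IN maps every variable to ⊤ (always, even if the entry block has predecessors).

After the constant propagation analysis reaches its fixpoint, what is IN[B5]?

Answer: {a: ⊤, b: ⊤, c: ⊤, d: ⊤, e: 2, f: -1}

Working:
Fixpoint table:
  B0:   IN=(all ⊤)   OUT=(all ⊤)
  B1:   IN=(all ⊤)   OUT={f:-1; rest ⊤}
  B2:   IN={f:-1; rest ⊤}   OUT={e:2, f:-1; rest ⊤}
  B3:   IN={e:2, f:-1; rest ⊤}   OUT={e:2, f:-1; rest ⊤}
  B4:   IN={e:2, f:-1; rest ⊤}   OUT={e:2, f:-1; rest ⊤}
  B5:   IN={e:2, f:-1; rest ⊤}   OUT={e:2, f:-1; rest ⊤}
  B6:   IN={e:2, f:-1; rest ⊤}   OUT={b:-2, c:6, e:0, f:-1; rest ⊤}

Merge at B5: IN[B5] = OUT[B2] ⊔ OUT[B4] = {a: ⊤, b: ⊤, c: ⊤, d: ⊤, e: 2, f: -1}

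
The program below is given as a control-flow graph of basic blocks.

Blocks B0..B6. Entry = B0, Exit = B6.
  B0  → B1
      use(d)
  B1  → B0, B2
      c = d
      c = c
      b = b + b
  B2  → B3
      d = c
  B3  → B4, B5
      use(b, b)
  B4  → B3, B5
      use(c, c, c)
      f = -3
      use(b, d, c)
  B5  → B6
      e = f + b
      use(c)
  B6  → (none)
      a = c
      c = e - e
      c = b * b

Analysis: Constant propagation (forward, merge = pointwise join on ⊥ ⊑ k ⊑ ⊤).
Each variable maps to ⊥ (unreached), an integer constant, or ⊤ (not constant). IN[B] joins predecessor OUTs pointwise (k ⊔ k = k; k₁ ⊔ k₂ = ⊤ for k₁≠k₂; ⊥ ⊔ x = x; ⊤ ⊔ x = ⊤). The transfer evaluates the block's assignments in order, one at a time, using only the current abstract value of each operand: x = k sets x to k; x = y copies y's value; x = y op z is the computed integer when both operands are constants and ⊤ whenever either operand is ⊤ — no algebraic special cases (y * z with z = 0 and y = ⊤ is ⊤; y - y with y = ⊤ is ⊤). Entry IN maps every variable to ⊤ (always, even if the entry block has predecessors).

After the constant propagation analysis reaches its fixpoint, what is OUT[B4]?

Answer: {a: ⊤, b: ⊤, c: ⊤, d: ⊤, e: ⊤, f: -3}

Working:
Per-block solution:
  B0:   IN=(all ⊤)   OUT=(all ⊤)
  B1:   IN=(all ⊤)   OUT=(all ⊤)
  B2:   IN=(all ⊤)   OUT=(all ⊤)
  B3:   IN=(all ⊤)   OUT=(all ⊤)
  B4:   IN=(all ⊤)   OUT={f:-3; rest ⊤}
  B5:   IN=(all ⊤)   OUT=(all ⊤)
  B6:   IN=(all ⊤)   OUT=(all ⊤)

Merge at B4: IN[B4] = OUT[B3] = {a: ⊤, b: ⊤, c: ⊤, d: ⊤, e: ⊤, f: ⊤}
Applying B4's transfer function to that IN value gives OUT[B4] (row B4 above).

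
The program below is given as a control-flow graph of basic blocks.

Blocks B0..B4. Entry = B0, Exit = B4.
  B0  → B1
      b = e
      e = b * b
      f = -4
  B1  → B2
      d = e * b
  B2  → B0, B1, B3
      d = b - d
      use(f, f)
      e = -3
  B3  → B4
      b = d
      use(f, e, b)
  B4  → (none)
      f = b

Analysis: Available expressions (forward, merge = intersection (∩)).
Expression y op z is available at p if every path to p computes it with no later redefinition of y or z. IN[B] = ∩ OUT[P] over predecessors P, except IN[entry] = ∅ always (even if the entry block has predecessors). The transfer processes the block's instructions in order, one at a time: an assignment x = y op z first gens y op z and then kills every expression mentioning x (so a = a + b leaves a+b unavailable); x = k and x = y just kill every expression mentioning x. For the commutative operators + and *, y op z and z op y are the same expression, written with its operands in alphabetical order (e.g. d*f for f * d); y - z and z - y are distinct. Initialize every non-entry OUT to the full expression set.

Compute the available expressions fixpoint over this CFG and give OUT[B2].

Answer: {b*b}

Derivation:
Per-block solution:
  B0:   IN={}   OUT={b*b}
  B1:   IN={b*b}   OUT={b*b, b*e}
  B2:   IN={b*b, b*e}   OUT={b*b}
  B3:   IN={b*b}   OUT={}
  B4:   IN={}   OUT={}

Merge at B2: IN[B2] = OUT[B1] = {b*b, b*e}
Applying B2's transfer function to that IN value gives OUT[B2] (row B2 above).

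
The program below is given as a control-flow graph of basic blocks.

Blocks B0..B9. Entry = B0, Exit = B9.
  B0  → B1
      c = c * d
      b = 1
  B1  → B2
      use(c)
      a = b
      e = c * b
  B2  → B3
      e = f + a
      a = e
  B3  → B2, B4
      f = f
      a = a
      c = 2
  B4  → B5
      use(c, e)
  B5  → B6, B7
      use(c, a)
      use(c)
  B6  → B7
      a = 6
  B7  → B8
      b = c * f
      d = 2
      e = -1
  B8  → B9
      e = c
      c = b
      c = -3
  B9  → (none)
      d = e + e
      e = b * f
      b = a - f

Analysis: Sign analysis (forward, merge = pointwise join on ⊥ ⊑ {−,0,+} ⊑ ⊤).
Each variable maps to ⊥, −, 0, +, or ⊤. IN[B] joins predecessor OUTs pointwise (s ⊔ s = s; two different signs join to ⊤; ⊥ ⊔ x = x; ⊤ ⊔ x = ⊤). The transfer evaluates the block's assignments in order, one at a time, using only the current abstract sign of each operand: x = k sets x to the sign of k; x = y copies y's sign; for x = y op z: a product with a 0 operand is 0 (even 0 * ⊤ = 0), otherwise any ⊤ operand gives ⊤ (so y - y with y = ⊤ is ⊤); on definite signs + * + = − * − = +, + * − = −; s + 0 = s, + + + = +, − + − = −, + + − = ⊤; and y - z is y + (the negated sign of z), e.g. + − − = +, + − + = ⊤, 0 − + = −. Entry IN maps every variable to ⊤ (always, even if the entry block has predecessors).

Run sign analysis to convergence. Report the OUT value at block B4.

Answer: {a: ⊤, b: +, c: +, d: ⊤, e: ⊤, f: ⊤}

Trace:
Converged values:
  B0:  IN=(all ⊤)  OUT={b:+; rest ⊤}
  B1:  IN={b:+; rest ⊤}  OUT={a:+, b:+; rest ⊤}
  B2:  IN={b:+; rest ⊤}  OUT={b:+; rest ⊤}
  B3:  IN={b:+; rest ⊤}  OUT={b:+, c:+; rest ⊤}
  B4:  IN={b:+, c:+; rest ⊤}  OUT={b:+, c:+; rest ⊤}
  B5:  IN={b:+, c:+; rest ⊤}  OUT={b:+, c:+; rest ⊤}
  B6:  IN={b:+, c:+; rest ⊤}  OUT={a:+, b:+, c:+; rest ⊤}
  B7:  IN={b:+, c:+; rest ⊤}  OUT={c:+, d:+, e:-; rest ⊤}
  B8:  IN={c:+, d:+, e:-; rest ⊤}  OUT={c:-, d:+, e:+; rest ⊤}
  B9:  IN={c:-, d:+, e:+; rest ⊤}  OUT={c:-, d:+; rest ⊤}

Merge at B4: IN[B4] = OUT[B3] = {a: ⊤, b: +, c: +, d: ⊤, e: ⊤, f: ⊤}
Applying B4's transfer function to that IN value gives OUT[B4] (row B4 above).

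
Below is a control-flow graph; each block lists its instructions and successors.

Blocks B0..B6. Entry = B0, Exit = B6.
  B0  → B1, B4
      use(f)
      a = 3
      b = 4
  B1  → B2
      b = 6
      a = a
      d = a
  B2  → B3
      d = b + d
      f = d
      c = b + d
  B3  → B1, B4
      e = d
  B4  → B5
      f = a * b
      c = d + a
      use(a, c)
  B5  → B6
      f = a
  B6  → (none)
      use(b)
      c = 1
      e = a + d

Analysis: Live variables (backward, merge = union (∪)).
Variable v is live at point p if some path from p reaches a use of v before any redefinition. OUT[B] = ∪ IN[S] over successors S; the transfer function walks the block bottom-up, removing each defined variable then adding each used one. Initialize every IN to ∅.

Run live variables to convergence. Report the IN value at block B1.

Converged values:
  B0: | IN={d, f} | OUT={a, b, d}
  B1: | IN={a} | OUT={a, b, d}
  B2: | IN={a, b, d} | OUT={a, b, d}
  B3: | IN={a, b, d} | OUT={a, b, d}
  B4: | IN={a, b, d} | OUT={a, b, d}
  B5: | IN={a, b, d} | OUT={a, b, d}
  B6: | IN={a, b, d} | OUT={}

Merge at B1: OUT[B1] = IN[B2] = {a, b, d}
Applying B1's transfer function to that OUT value gives IN[B1] (row B1 above).

Answer: {a}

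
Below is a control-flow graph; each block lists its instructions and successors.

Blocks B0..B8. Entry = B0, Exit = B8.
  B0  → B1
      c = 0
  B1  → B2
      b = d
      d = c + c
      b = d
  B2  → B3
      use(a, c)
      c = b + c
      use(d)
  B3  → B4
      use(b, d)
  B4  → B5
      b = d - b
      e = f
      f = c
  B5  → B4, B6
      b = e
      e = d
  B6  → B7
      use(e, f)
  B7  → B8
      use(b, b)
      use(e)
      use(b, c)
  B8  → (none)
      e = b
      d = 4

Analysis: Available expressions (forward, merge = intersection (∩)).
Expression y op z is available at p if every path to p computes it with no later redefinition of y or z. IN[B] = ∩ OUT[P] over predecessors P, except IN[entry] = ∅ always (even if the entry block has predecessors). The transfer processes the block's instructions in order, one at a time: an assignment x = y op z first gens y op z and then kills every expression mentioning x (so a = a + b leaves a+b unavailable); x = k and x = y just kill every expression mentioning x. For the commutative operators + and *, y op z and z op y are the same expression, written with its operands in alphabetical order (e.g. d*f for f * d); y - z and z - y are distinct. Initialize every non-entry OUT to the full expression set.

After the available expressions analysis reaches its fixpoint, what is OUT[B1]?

Answer: {c+c}

Derivation:
Converged values:
  B0: | IN={} | OUT={}
  B1: | IN={} | OUT={c+c}
  B2: | IN={c+c} | OUT={}
  B3: | IN={} | OUT={}
  B4: | IN={} | OUT={}
  B5: | IN={} | OUT={}
  B6: | IN={} | OUT={}
  B7: | IN={} | OUT={}
  B8: | IN={} | OUT={}

Merge at B1: IN[B1] = OUT[B0] = {}
Applying B1's transfer function to that IN value gives OUT[B1] (row B1 above).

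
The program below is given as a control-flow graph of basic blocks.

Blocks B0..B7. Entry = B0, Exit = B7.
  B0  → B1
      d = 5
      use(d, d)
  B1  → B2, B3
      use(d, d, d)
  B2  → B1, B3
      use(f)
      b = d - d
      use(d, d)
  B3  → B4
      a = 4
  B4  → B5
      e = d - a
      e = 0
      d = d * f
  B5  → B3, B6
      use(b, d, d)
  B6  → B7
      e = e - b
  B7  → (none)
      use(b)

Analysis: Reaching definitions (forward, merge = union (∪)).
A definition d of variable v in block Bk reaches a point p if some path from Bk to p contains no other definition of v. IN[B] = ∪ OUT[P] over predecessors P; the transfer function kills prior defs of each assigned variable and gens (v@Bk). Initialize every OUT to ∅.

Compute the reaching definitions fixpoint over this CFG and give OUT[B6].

Per-block solution:
  B0:  IN={}  OUT={d@B0}
  B1:  IN={b@B2, d@B0}  OUT={b@B2, d@B0}
  B2:  IN={b@B2, d@B0}  OUT={b@B2, d@B0}
  B3:  IN={a@B3, b@B2, d@B0, d@B4, e@B4}  OUT={a@B3, b@B2, d@B0, d@B4, e@B4}
  B4:  IN={a@B3, b@B2, d@B0, d@B4, e@B4}  OUT={a@B3, b@B2, d@B4, e@B4}
  B5:  IN={a@B3, b@B2, d@B4, e@B4}  OUT={a@B3, b@B2, d@B4, e@B4}
  B6:  IN={a@B3, b@B2, d@B4, e@B4}  OUT={a@B3, b@B2, d@B4, e@B6}
  B7:  IN={a@B3, b@B2, d@B4, e@B6}  OUT={a@B3, b@B2, d@B4, e@B6}

Merge at B6: IN[B6] = OUT[B5] = {a@B3, b@B2, d@B4, e@B4}
Applying B6's transfer function to that IN value gives OUT[B6] (row B6 above).

Answer: {a@B3, b@B2, d@B4, e@B6}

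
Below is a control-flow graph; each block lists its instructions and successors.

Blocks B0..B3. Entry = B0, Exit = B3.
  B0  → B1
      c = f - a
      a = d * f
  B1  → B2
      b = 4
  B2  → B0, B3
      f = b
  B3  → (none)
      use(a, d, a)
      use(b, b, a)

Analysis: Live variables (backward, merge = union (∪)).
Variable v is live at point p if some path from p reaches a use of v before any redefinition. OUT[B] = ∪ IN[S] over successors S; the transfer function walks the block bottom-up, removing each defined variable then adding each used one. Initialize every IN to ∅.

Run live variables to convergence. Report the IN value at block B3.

Answer: {a, b, d}

Derivation:
Per-block solution:
  B0:  IN={a, d, f}  OUT={a, d}
  B1:  IN={a, d}  OUT={a, b, d}
  B2:  IN={a, b, d}  OUT={a, b, d, f}
  B3:  IN={a, b, d}  OUT={}

B3 is the boundary node: OUT[B3] = {}
Applying B3's transfer function to that OUT value gives IN[B3] (row B3 above).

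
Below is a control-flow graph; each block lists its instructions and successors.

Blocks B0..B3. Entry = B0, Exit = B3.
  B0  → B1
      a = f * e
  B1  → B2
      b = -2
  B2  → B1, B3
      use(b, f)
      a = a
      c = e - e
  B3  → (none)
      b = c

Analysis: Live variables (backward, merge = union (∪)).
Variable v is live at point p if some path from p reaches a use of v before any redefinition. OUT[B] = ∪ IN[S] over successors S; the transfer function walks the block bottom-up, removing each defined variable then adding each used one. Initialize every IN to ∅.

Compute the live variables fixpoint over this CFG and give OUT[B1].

Answer: {a, b, e, f}

Derivation:
Fixpoint table:
  B0:   IN={e, f}   OUT={a, e, f}
  B1:   IN={a, e, f}   OUT={a, b, e, f}
  B2:   IN={a, b, e, f}   OUT={a, c, e, f}
  B3:   IN={c}   OUT={}

Merge at B1: OUT[B1] = IN[B2] = {a, b, e, f}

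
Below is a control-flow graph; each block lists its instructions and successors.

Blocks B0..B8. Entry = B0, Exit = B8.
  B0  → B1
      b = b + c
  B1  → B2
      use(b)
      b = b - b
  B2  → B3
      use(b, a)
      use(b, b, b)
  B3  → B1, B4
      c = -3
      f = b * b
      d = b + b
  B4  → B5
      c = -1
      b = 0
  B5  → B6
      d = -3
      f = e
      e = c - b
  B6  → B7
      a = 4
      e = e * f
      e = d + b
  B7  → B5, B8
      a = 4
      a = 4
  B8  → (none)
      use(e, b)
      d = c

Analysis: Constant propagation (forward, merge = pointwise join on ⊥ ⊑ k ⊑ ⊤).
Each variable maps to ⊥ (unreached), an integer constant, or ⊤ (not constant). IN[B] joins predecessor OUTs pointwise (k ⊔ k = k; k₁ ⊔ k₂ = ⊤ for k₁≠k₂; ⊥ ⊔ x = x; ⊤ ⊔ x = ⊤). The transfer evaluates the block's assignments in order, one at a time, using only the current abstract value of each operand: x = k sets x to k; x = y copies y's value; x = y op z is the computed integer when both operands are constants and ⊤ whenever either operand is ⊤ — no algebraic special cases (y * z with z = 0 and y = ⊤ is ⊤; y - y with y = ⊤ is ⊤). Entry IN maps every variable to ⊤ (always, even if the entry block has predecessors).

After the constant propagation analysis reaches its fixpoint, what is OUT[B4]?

Fixpoint table:
  B0: | IN=(all ⊤) | OUT=(all ⊤)
  B1: | IN=(all ⊤) | OUT=(all ⊤)
  B2: | IN=(all ⊤) | OUT=(all ⊤)
  B3: | IN=(all ⊤) | OUT={c:-3; rest ⊤}
  B4: | IN={c:-3; rest ⊤} | OUT={b:0, c:-1; rest ⊤}
  B5: | IN={b:0, c:-1; rest ⊤} | OUT={b:0, c:-1, d:-3, e:-1; rest ⊤}
  B6: | IN={b:0, c:-1, d:-3, e:-1; rest ⊤} | OUT={a:4, b:0, c:-1, d:-3, e:-3; rest ⊤}
  B7: | IN={a:4, b:0, c:-1, d:-3, e:-3; rest ⊤} | OUT={a:4, b:0, c:-1, d:-3, e:-3; rest ⊤}
  B8: | IN={a:4, b:0, c:-1, d:-3, e:-3; rest ⊤} | OUT={a:4, b:0, c:-1, d:-1, e:-3; rest ⊤}

Merge at B4: IN[B4] = OUT[B3] = {a: ⊤, b: ⊤, c: -3, d: ⊤, e: ⊤, f: ⊤}
Applying B4's transfer function to that IN value gives OUT[B4] (row B4 above).

Answer: {a: ⊤, b: 0, c: -1, d: ⊤, e: ⊤, f: ⊤}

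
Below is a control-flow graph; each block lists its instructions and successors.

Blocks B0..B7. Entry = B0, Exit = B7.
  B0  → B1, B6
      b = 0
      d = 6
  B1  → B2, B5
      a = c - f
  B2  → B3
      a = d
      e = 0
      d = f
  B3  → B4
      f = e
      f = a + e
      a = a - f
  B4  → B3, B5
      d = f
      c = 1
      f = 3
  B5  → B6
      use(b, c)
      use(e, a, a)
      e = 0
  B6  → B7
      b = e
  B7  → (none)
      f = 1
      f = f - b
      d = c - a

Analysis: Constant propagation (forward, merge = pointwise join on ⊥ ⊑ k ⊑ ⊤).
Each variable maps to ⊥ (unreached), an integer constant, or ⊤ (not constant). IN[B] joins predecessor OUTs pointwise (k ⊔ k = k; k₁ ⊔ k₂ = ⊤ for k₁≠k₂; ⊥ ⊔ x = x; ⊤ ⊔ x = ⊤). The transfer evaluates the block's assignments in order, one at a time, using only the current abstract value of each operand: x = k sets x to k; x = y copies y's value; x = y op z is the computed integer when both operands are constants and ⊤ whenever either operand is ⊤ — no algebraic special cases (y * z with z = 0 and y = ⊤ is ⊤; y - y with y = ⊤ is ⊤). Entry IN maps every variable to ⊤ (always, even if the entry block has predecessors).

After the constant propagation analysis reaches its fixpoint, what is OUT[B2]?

Answer: {a: 6, b: 0, c: ⊤, d: ⊤, e: 0, f: ⊤}

Working:
Per-block solution:
  B0: | IN=(all ⊤) | OUT={b:0, d:6; rest ⊤}
  B1: | IN={b:0, d:6; rest ⊤} | OUT={b:0, d:6; rest ⊤}
  B2: | IN={b:0, d:6; rest ⊤} | OUT={a:6, b:0, e:0; rest ⊤}
  B3: | IN={b:0, e:0; rest ⊤} | OUT={b:0, e:0; rest ⊤}
  B4: | IN={b:0, e:0; rest ⊤} | OUT={b:0, c:1, e:0, f:3; rest ⊤}
  B5: | IN={b:0; rest ⊤} | OUT={b:0, e:0; rest ⊤}
  B6: | IN={b:0; rest ⊤} | OUT=(all ⊤)
  B7: | IN=(all ⊤) | OUT=(all ⊤)

Merge at B2: IN[B2] = OUT[B1] = {a: ⊤, b: 0, c: ⊤, d: 6, e: ⊤, f: ⊤}
Applying B2's transfer function to that IN value gives OUT[B2] (row B2 above).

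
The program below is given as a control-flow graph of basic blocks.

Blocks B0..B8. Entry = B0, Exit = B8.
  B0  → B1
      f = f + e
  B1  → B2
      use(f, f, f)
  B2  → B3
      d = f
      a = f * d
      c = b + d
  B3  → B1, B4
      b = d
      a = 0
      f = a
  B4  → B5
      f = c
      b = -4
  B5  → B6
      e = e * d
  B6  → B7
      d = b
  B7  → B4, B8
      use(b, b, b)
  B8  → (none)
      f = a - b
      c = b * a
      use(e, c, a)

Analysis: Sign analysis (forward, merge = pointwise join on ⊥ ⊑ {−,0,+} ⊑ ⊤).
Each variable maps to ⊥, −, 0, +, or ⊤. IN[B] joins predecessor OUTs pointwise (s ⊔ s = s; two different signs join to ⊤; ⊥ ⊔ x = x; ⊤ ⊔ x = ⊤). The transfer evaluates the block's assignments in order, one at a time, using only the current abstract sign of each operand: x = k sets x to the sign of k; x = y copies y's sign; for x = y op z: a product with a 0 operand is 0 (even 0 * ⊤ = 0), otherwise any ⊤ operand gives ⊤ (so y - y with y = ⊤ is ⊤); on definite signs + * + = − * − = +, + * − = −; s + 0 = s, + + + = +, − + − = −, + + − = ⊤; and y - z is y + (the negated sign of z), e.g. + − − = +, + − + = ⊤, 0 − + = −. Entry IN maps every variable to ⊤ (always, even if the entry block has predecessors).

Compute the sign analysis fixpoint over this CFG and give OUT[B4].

Answer: {a: 0, b: -, c: ⊤, d: ⊤, e: ⊤, f: ⊤}

Working:
Fixpoint table:
  B0:   IN=(all ⊤)   OUT=(all ⊤)
  B1:   IN=(all ⊤)   OUT=(all ⊤)
  B2:   IN=(all ⊤)   OUT=(all ⊤)
  B3:   IN=(all ⊤)   OUT={a:0, f:0; rest ⊤}
  B4:   IN={a:0; rest ⊤}   OUT={a:0, b:-; rest ⊤}
  B5:   IN={a:0, b:-; rest ⊤}   OUT={a:0, b:-; rest ⊤}
  B6:   IN={a:0, b:-; rest ⊤}   OUT={a:0, b:-, d:-; rest ⊤}
  B7:   IN={a:0, b:-, d:-; rest ⊤}   OUT={a:0, b:-, d:-; rest ⊤}
  B8:   IN={a:0, b:-, d:-; rest ⊤}   OUT={a:0, b:-, c:0, d:-, f:+; rest ⊤}

Merge at B4: IN[B4] = OUT[B3] ⊔ OUT[B7] = {a: 0, b: ⊤, c: ⊤, d: ⊤, e: ⊤, f: ⊤}
Applying B4's transfer function to that IN value gives OUT[B4] (row B4 above).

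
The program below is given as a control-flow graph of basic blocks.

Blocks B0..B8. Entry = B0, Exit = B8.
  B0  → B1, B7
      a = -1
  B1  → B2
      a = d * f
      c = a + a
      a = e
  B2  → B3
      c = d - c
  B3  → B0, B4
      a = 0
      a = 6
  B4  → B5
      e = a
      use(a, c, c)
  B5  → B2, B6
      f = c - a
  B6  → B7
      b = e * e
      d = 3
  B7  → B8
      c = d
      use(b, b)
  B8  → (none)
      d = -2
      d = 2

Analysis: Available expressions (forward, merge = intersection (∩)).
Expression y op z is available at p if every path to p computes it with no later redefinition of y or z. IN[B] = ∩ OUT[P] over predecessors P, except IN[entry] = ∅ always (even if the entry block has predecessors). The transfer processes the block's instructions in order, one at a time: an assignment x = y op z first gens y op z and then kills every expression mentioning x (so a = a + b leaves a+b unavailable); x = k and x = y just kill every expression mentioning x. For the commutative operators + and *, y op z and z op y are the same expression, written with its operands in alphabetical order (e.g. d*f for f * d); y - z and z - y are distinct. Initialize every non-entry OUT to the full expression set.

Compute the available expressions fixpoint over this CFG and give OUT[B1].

Answer: {d*f}

Working:
Per-block solution:
  B0:  IN={}  OUT={}
  B1:  IN={}  OUT={d*f}
  B2:  IN={}  OUT={}
  B3:  IN={}  OUT={}
  B4:  IN={}  OUT={}
  B5:  IN={}  OUT={c-a}
  B6:  IN={c-a}  OUT={c-a, e*e}
  B7:  IN={}  OUT={}
  B8:  IN={}  OUT={}

Merge at B1: IN[B1] = OUT[B0] = {}
Applying B1's transfer function to that IN value gives OUT[B1] (row B1 above).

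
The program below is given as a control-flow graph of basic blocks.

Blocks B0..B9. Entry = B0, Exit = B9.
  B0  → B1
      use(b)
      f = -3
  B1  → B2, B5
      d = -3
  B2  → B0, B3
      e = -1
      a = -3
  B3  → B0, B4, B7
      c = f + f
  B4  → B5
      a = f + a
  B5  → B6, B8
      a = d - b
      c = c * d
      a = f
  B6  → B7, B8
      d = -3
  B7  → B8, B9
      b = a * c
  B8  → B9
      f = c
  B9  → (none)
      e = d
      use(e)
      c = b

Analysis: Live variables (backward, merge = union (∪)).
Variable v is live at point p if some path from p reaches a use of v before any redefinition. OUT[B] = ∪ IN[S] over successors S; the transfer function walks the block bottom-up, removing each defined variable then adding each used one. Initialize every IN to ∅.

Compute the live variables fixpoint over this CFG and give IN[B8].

Fixpoint table:
  B0: | IN={b, c} | OUT={b, c, f}
  B1: | IN={b, c, f} | OUT={b, c, d, f}
  B2: | IN={b, c, d, f} | OUT={a, b, c, d, f}
  B3: | IN={a, b, d, f} | OUT={a, b, c, d, f}
  B4: | IN={a, b, c, d, f} | OUT={b, c, d, f}
  B5: | IN={b, c, d, f} | OUT={a, b, c, d}
  B6: | IN={a, b, c} | OUT={a, b, c, d}
  B7: | IN={a, c, d} | OUT={b, c, d}
  B8: | IN={b, c, d} | OUT={b, d}
  B9: | IN={b, d} | OUT={}

Merge at B8: OUT[B8] = IN[B9] = {b, d}
Applying B8's transfer function to that OUT value gives IN[B8] (row B8 above).

Answer: {b, c, d}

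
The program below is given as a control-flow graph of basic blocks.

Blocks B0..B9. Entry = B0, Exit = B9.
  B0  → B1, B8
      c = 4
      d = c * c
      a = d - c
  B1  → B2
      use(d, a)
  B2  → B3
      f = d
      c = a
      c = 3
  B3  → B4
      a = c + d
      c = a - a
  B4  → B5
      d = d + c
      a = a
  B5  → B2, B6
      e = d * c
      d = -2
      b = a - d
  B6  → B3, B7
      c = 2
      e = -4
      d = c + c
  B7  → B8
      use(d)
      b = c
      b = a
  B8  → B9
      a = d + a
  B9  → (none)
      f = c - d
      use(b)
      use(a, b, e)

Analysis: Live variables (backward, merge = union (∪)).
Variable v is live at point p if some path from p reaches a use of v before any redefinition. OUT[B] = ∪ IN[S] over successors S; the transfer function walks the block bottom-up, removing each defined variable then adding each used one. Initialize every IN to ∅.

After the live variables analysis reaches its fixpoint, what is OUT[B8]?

Answer: {a, b, c, d, e}

Derivation:
Converged values:
  B0:   IN={b, e}   OUT={a, b, c, d, e}
  B1:   IN={a, d}   OUT={a, d}
  B2:   IN={a, d}   OUT={c, d}
  B3:   IN={c, d}   OUT={a, c, d}
  B4:   IN={a, c, d}   OUT={a, c, d}
  B5:   IN={a, c, d}   OUT={a, d}
  B6:   IN={a}   OUT={a, c, d, e}
  B7:   IN={a, c, d, e}   OUT={a, b, c, d, e}
  B8:   IN={a, b, c, d, e}   OUT={a, b, c, d, e}
  B9:   IN={a, b, c, d, e}   OUT={}

Merge at B8: OUT[B8] = IN[B9] = {a, b, c, d, e}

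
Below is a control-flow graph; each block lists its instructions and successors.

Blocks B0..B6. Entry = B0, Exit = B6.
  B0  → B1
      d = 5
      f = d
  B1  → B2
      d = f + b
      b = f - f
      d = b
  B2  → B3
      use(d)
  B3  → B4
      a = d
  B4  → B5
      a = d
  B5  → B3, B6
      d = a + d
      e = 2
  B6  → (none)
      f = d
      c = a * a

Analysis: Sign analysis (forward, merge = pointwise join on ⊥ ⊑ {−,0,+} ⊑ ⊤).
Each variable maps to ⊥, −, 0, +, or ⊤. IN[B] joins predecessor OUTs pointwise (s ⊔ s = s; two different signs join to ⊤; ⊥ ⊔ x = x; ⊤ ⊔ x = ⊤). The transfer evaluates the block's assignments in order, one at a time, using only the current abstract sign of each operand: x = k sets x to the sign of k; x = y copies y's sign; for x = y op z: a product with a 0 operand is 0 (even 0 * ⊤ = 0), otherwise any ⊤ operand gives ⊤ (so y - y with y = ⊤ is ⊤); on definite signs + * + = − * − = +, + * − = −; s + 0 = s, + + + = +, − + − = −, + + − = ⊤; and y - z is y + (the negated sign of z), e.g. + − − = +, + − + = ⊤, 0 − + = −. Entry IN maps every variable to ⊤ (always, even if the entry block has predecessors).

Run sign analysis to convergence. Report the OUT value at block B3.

Fixpoint table:
  B0:  IN=(all ⊤)  OUT={d:+, f:+; rest ⊤}
  B1:  IN={d:+, f:+; rest ⊤}  OUT={f:+; rest ⊤}
  B2:  IN={f:+; rest ⊤}  OUT={f:+; rest ⊤}
  B3:  IN={f:+; rest ⊤}  OUT={f:+; rest ⊤}
  B4:  IN={f:+; rest ⊤}  OUT={f:+; rest ⊤}
  B5:  IN={f:+; rest ⊤}  OUT={e:+, f:+; rest ⊤}
  B6:  IN={e:+, f:+; rest ⊤}  OUT={e:+; rest ⊤}

Merge at B3: IN[B3] = OUT[B2] ⊔ OUT[B5] = {a: ⊤, b: ⊤, c: ⊤, d: ⊤, e: ⊤, f: +}
Applying B3's transfer function to that IN value gives OUT[B3] (row B3 above).

Answer: {a: ⊤, b: ⊤, c: ⊤, d: ⊤, e: ⊤, f: +}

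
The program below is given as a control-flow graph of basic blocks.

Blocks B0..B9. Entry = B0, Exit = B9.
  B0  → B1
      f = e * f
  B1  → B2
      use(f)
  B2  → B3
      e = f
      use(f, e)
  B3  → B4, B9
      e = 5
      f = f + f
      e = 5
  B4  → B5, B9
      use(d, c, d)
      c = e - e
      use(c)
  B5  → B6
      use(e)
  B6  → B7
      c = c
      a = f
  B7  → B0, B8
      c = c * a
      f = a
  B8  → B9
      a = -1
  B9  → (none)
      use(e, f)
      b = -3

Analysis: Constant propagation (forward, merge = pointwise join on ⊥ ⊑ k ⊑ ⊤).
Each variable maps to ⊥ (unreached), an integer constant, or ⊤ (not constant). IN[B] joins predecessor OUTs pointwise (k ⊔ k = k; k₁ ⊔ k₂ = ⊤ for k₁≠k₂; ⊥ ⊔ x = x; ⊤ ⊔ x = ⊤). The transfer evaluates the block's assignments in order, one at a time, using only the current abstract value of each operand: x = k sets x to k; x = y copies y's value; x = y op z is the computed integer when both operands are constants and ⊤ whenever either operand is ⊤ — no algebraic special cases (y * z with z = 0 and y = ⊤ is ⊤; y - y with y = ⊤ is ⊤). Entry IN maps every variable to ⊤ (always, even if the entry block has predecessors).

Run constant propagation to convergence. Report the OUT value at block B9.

Converged values:
  B0: | IN=(all ⊤) | OUT=(all ⊤)
  B1: | IN=(all ⊤) | OUT=(all ⊤)
  B2: | IN=(all ⊤) | OUT=(all ⊤)
  B3: | IN=(all ⊤) | OUT={e:5; rest ⊤}
  B4: | IN={e:5; rest ⊤} | OUT={c:0, e:5; rest ⊤}
  B5: | IN={c:0, e:5; rest ⊤} | OUT={c:0, e:5; rest ⊤}
  B6: | IN={c:0, e:5; rest ⊤} | OUT={c:0, e:5; rest ⊤}
  B7: | IN={c:0, e:5; rest ⊤} | OUT={e:5; rest ⊤}
  B8: | IN={e:5; rest ⊤} | OUT={a:-1, e:5; rest ⊤}
  B9: | IN={e:5; rest ⊤} | OUT={b:-3, e:5; rest ⊤}

Merge at B9: IN[B9] = OUT[B3] ⊔ OUT[B4] ⊔ OUT[B8] = {a: ⊤, b: ⊤, c: ⊤, d: ⊤, e: 5, f: ⊤}
Applying B9's transfer function to that IN value gives OUT[B9] (row B9 above).

Answer: {a: ⊤, b: -3, c: ⊤, d: ⊤, e: 5, f: ⊤}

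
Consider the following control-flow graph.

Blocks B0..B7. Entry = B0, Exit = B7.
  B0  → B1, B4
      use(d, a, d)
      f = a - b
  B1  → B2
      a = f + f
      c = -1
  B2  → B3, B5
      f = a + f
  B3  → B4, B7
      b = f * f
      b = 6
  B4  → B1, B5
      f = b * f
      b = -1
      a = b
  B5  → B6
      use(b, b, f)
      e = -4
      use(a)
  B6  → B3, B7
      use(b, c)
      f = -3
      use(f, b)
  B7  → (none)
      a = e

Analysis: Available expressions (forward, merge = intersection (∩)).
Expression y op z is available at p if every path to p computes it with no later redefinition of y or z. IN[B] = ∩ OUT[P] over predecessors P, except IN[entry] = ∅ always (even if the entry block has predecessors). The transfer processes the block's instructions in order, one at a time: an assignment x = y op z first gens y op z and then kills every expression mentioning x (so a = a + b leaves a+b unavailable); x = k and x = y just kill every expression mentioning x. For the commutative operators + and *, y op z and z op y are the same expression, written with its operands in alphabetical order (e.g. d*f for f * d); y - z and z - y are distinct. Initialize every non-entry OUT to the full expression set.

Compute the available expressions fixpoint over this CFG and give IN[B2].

Per-block solution:
  B0:   IN={}   OUT={a-b}
  B1:   IN={}   OUT={f+f}
  B2:   IN={f+f}   OUT={}
  B3:   IN={}   OUT={f*f}
  B4:   IN={}   OUT={}
  B5:   IN={}   OUT={}
  B6:   IN={}   OUT={}
  B7:   IN={}   OUT={}

Merge at B2: IN[B2] = OUT[B1] = {f+f}

Answer: {f+f}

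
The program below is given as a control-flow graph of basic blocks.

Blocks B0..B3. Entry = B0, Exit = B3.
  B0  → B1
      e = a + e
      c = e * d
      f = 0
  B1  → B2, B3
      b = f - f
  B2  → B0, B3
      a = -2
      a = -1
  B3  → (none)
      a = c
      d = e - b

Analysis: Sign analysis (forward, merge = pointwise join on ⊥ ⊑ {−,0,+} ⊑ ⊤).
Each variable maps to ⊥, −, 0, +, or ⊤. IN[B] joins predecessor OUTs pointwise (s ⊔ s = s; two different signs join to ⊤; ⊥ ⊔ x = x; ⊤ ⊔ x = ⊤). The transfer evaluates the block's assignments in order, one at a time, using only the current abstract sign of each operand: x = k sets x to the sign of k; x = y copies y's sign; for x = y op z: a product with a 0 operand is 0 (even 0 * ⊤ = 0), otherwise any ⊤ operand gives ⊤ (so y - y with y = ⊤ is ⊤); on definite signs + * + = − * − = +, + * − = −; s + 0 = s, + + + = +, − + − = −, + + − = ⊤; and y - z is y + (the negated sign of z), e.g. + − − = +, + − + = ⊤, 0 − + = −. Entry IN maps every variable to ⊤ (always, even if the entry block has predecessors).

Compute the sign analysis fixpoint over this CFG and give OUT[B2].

Fixpoint table:
  B0:   IN=(all ⊤)   OUT={f:0; rest ⊤}
  B1:   IN={f:0; rest ⊤}   OUT={b:0, f:0; rest ⊤}
  B2:   IN={b:0, f:0; rest ⊤}   OUT={a:-, b:0, f:0; rest ⊤}
  B3:   IN={b:0, f:0; rest ⊤}   OUT={b:0, f:0; rest ⊤}

Merge at B2: IN[B2] = OUT[B1] = {a: ⊤, b: 0, c: ⊤, d: ⊤, e: ⊤, f: 0}
Applying B2's transfer function to that IN value gives OUT[B2] (row B2 above).

Answer: {a: -, b: 0, c: ⊤, d: ⊤, e: ⊤, f: 0}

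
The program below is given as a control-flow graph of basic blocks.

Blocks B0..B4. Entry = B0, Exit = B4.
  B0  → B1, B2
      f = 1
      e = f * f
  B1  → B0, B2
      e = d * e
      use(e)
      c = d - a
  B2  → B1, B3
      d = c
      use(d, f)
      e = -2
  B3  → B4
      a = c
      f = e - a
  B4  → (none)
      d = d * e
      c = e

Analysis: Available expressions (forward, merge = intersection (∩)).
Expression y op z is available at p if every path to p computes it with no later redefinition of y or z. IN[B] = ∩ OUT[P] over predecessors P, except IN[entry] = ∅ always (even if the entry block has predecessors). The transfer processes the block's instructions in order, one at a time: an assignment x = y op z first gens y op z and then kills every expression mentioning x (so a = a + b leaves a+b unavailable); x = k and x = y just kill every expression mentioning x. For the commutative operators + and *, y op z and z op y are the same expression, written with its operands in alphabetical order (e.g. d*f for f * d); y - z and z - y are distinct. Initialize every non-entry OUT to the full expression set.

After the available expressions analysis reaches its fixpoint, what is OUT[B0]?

Per-block solution:
  B0:   IN={}   OUT={f*f}
  B1:   IN={f*f}   OUT={d-a, f*f}
  B2:   IN={f*f}   OUT={f*f}
  B3:   IN={f*f}   OUT={e-a}
  B4:   IN={e-a}   OUT={e-a}

Merge at B0 (entry node, so the boundary value {} is joined with the incoming edge(s)): IN[B0] = {} ∩ OUT[B1] = {}
Applying B0's transfer function to that IN value gives OUT[B0] (row B0 above).

Answer: {f*f}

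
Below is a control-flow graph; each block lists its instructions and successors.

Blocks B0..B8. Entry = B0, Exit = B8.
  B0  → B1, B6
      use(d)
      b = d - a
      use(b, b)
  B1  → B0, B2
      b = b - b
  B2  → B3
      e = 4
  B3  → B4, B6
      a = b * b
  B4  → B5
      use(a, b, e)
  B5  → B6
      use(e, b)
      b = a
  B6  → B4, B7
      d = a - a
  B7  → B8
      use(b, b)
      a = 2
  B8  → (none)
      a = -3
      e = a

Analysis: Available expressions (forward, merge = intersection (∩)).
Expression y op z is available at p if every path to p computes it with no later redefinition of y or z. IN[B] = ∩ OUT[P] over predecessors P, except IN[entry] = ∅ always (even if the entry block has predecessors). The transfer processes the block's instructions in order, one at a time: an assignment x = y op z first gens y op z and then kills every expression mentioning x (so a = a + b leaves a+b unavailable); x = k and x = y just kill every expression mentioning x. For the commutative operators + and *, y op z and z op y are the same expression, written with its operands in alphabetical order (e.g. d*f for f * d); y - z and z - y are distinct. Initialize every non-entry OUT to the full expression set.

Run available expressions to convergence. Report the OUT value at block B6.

Answer: {a-a}

Working:
Per-block solution:
  B0:   IN={}   OUT={d-a}
  B1:   IN={d-a}   OUT={d-a}
  B2:   IN={d-a}   OUT={d-a}
  B3:   IN={d-a}   OUT={b*b}
  B4:   IN={}   OUT={}
  B5:   IN={}   OUT={}
  B6:   IN={}   OUT={a-a}
  B7:   IN={a-a}   OUT={}
  B8:   IN={}   OUT={}

Merge at B6: IN[B6] = OUT[B0] ∩ OUT[B3] ∩ OUT[B5] = {}
Applying B6's transfer function to that IN value gives OUT[B6] (row B6 above).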